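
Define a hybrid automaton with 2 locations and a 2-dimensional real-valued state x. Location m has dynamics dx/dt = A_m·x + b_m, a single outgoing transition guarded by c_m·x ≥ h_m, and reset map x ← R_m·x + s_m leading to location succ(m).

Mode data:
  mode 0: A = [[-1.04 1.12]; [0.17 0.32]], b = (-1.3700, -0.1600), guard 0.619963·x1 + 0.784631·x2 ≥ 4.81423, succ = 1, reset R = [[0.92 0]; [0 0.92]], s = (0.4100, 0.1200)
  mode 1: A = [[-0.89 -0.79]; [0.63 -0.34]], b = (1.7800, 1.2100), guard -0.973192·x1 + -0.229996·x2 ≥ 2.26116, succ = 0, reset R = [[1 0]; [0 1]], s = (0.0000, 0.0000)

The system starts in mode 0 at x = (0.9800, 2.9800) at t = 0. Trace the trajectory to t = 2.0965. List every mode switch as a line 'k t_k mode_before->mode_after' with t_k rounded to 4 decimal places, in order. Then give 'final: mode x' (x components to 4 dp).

Mode 0: guard c·x = 4.8142 hit at Δt = 1.1243 (t = 1.1243), x⁻ = (2.1925, 4.4033) → reset → x⁺ = (2.4271, 4.1710), jump to mode 1
Mode 1: flow for 0.9722 to horizon, guard not reached → x = (-0.1226, 4.4770)

1 1.1243 0->1
final: 1 -0.1226 4.4770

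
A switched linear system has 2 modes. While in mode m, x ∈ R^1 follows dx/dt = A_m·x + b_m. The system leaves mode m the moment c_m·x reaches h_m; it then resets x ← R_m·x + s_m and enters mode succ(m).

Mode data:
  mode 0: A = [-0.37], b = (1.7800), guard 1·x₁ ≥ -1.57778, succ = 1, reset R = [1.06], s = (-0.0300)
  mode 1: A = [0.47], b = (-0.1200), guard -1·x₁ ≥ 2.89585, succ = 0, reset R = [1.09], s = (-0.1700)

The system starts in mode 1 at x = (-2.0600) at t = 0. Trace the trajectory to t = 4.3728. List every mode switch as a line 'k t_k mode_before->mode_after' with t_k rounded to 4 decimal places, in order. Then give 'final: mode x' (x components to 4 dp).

Mode 1: guard c·x = 2.8958 hit at Δt = 0.6558 (t = 0.6558), x⁻ = (-2.8958) → reset → x⁺ = (-3.3265), jump to mode 0
Mode 0: guard c·x = -1.5778 hit at Δt = 0.6539 (t = 1.3097), x⁻ = (-1.5778) → reset → x⁺ = (-1.7024), jump to mode 1
Mode 1: guard c·x = 2.8958 hit at Δt = 1.0127 (t = 2.3224), x⁻ = (-2.8958) → reset → x⁺ = (-3.3265), jump to mode 0
Mode 0: guard c·x = -1.5778 hit at Δt = 0.6539 (t = 2.9763), x⁻ = (-1.5778) → reset → x⁺ = (-1.7024), jump to mode 1
Mode 1: guard c·x = 2.8958 hit at Δt = 1.0127 (t = 3.9890), x⁻ = (-2.8958) → reset → x⁺ = (-3.3265), jump to mode 0
Mode 0: flow for 0.3838 to horizon, guard not reached → x = (-2.2492)

1 0.6558 1->0
2 1.3097 0->1
3 2.3224 1->0
4 2.9763 0->1
5 3.9890 1->0
final: 0 -2.2492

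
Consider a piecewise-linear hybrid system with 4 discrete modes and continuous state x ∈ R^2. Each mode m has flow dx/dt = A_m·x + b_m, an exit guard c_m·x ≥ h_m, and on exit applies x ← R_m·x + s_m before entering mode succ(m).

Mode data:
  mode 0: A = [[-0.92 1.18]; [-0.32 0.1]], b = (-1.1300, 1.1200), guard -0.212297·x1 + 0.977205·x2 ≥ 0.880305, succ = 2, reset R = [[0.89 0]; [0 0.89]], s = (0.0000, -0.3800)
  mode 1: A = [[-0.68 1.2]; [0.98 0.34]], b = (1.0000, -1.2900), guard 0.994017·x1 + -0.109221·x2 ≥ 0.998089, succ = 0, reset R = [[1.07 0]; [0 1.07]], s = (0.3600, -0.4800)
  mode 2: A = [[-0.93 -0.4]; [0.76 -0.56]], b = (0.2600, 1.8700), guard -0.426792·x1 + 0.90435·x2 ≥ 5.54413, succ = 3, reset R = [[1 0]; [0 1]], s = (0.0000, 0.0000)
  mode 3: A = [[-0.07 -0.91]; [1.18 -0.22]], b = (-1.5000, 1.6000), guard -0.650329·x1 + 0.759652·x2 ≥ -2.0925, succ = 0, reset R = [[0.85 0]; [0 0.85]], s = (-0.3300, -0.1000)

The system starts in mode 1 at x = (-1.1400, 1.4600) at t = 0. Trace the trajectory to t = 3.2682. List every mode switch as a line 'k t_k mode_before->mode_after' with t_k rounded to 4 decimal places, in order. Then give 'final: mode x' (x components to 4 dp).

Mode 1: guard c·x = 0.9981 hit at Δt = 1.2202 (t = 1.2202), x⁻ = (1.0562, 0.4746) → reset → x⁺ = (1.4902, 0.0278), jump to mode 0
Mode 0: guard c·x = 0.8803 hit at Δt = 0.9885 (t = 2.2087), x⁻ = (0.2689, 0.9593) → reset → x⁺ = (0.2393, 0.4737), jump to mode 2
Mode 2: flow for 1.0595 to horizon, guard not reached → x = (-0.0942, 1.8009)

1 1.2202 1->0
2 2.2087 0->2
final: 2 -0.0942 1.8009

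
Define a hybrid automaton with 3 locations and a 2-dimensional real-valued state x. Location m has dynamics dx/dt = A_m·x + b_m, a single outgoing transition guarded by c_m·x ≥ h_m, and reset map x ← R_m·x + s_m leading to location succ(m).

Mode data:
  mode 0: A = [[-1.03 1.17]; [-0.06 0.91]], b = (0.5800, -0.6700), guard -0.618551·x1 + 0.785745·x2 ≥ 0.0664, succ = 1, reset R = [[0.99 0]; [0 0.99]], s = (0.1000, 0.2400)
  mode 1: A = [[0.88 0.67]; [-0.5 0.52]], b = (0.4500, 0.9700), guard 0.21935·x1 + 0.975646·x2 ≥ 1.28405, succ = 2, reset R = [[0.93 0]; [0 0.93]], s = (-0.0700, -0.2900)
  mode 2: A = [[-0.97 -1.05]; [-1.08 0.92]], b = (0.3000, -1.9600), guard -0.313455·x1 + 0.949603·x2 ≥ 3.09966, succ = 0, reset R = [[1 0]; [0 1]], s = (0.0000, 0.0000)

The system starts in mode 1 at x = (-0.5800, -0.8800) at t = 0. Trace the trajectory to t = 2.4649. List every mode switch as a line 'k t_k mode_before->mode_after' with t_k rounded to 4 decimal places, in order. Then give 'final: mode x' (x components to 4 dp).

1 1.5941 1->2
final: 2 -1.1320 1.5471

Mode 1: guard c·x = 1.2840 hit at Δt = 1.5941 (t = 1.5941), x⁻ = (-1.1057, 1.5647) → reset → x⁺ = (-1.0983, 1.1652), jump to mode 2
Mode 2: flow for 0.8708 to horizon, guard not reached → x = (-1.1320, 1.5471)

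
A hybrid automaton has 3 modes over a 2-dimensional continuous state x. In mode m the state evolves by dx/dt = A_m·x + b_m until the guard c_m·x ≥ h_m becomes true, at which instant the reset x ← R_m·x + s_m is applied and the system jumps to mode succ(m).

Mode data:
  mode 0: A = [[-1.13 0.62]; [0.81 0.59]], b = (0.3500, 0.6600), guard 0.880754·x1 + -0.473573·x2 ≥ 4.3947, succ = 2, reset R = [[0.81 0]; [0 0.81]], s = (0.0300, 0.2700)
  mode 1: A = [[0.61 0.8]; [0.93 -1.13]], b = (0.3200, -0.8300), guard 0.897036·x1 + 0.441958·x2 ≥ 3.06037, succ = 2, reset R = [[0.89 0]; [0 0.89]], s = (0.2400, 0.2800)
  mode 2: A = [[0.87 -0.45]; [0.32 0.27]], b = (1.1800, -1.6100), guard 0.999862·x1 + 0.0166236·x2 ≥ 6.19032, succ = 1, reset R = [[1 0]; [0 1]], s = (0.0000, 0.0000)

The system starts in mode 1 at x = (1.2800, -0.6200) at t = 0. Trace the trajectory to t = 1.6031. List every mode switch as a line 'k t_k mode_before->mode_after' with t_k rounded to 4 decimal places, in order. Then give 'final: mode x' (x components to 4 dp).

Mode 1: guard c·x = 3.0604 hit at Δt = 1.2040 (t = 1.2040), x⁻ = (3.1001, 0.6323) → reset → x⁺ = (2.9991, 0.8428), jump to mode 2
Mode 2: flow for 0.3991 to horizon, guard not reached → x = (4.6375, 0.7666)

1 1.2040 1->2
final: 2 4.6375 0.7666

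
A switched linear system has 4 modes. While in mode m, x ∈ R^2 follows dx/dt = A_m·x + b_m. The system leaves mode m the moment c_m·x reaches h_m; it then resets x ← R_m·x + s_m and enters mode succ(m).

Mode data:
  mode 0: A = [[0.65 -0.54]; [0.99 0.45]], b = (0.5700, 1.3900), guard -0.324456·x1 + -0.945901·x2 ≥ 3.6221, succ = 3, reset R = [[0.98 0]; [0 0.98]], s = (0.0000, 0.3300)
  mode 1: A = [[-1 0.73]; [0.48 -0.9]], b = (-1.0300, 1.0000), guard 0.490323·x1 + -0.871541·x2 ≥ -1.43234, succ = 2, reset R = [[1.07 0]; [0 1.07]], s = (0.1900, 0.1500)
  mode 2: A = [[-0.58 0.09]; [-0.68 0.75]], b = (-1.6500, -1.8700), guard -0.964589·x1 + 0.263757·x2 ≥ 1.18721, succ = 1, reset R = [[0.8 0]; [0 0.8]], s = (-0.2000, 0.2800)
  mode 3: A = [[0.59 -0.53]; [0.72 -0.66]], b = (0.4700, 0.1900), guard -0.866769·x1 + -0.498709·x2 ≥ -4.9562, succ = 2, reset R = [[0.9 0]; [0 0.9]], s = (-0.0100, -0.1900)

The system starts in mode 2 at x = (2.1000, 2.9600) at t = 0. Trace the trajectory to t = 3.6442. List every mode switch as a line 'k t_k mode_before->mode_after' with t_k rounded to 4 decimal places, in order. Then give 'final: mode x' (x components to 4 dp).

Mode 2: guard c·x = 1.1872 hit at Δt = 1.5290 (t = 1.5290), x⁻ = (-0.5844, 2.3639) → reset → x⁺ = (-0.6675, 2.1711), jump to mode 1
Mode 1: guard c·x = -1.4323 hit at Δt = 0.7756 (t = 2.3046), x⁻ = (-0.1652, 1.5505) → reset → x⁺ = (0.0132, 1.8090), jump to mode 2
Mode 2: guard c·x = 1.1872 hit at Δt = 0.6408 (t = 2.9454), x⁻ = (-0.7932, 1.6003) → reset → x⁺ = (-0.8346, 1.5603), jump to mode 1
Mode 1: guard c·x = -1.4323 hit at Δt = 0.3814 (t = 3.3268), x⁻ = (-0.5669, 1.3245) → reset → x⁺ = (-0.4166, 1.5673), jump to mode 2
Mode 2: flow for 0.3174 to horizon, guard not reached → x = (-0.7855, 1.4643)

1 1.5290 2->1
2 2.3046 1->2
3 2.9454 2->1
4 3.3268 1->2
final: 2 -0.7855 1.4643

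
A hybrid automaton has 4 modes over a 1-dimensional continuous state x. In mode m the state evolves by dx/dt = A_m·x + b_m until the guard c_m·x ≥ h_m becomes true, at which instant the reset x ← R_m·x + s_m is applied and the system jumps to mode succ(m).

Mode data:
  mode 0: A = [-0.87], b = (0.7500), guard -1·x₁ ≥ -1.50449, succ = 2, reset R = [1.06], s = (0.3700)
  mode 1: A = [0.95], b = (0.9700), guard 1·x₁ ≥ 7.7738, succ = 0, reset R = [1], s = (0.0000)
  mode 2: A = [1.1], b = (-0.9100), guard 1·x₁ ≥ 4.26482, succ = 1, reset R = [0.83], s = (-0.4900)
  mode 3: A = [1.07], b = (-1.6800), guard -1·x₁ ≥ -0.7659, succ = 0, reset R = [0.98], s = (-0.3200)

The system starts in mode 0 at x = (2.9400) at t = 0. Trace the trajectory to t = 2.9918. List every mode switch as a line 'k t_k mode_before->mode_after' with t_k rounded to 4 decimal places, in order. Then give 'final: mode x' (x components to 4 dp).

Mode 0: guard c·x = -1.5045 hit at Δt = 1.3493 (t = 1.3493), x⁻ = (1.5045) → reset → x⁺ = (1.9648), jump to mode 2
Mode 2: guard c·x = 4.2648 hit at Δt = 1.0054 (t = 2.3547), x⁻ = (4.2648) → reset → x⁺ = (3.0498), jump to mode 1
Mode 1: flow for 0.6371 to horizon, guard not reached → x = (6.4356)

1 1.3493 0->2
2 2.3547 2->1
final: 1 6.4356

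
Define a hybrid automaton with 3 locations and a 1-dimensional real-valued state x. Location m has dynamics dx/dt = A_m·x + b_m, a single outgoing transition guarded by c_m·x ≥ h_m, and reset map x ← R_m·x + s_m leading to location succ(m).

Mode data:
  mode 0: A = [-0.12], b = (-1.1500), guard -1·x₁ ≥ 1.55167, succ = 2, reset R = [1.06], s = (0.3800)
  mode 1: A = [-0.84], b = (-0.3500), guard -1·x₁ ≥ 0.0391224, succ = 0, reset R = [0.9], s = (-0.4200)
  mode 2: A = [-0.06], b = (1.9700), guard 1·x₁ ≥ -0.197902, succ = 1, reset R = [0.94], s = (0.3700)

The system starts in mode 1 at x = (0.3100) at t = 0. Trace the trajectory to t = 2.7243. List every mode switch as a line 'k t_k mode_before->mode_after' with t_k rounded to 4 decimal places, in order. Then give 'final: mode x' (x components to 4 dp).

1 0.7795 1->0
2 1.8459 0->2
3 2.3757 2->1
final: 1 0.0315

Mode 1: guard c·x = 0.0391 hit at Δt = 0.7795 (t = 0.7795), x⁻ = (-0.0391) → reset → x⁺ = (-0.4552), jump to mode 0
Mode 0: guard c·x = 1.5517 hit at Δt = 1.0664 (t = 1.8459), x⁻ = (-1.5517) → reset → x⁺ = (-1.2648), jump to mode 2
Mode 2: guard c·x = -0.1979 hit at Δt = 0.5298 (t = 2.3757), x⁻ = (-0.1979) → reset → x⁺ = (0.1840), jump to mode 1
Mode 1: flow for 0.3486 to horizon, guard not reached → x = (0.0315)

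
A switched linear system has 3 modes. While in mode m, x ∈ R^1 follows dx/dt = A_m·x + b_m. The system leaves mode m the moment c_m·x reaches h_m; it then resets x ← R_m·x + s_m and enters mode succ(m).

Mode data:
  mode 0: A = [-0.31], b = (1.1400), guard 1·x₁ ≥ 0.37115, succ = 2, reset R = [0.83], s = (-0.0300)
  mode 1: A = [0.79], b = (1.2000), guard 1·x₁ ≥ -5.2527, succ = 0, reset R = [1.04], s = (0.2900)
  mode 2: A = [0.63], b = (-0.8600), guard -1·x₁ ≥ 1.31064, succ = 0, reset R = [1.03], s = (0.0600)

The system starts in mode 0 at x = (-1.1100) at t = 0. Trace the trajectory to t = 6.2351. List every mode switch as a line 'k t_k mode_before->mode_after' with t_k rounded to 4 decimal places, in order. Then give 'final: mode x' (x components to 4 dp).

1 1.1941 0->2
2 2.6239 2->0
3 3.9370 0->2
4 5.3668 2->0
final: 0 -0.1178

Mode 0: guard c·x = 0.3711 hit at Δt = 1.1941 (t = 1.1941), x⁻ = (0.3711) → reset → x⁺ = (0.2781), jump to mode 2
Mode 2: guard c·x = 1.3106 hit at Δt = 1.4298 (t = 2.6239), x⁻ = (-1.3106) → reset → x⁺ = (-1.2900), jump to mode 0
Mode 0: guard c·x = 0.3711 hit at Δt = 1.3131 (t = 3.9370), x⁻ = (0.3711) → reset → x⁺ = (0.2781), jump to mode 2
Mode 2: guard c·x = 1.3106 hit at Δt = 1.4298 (t = 5.3668), x⁻ = (-1.3106) → reset → x⁺ = (-1.2900), jump to mode 0
Mode 0: flow for 0.8683 to horizon, guard not reached → x = (-0.1178)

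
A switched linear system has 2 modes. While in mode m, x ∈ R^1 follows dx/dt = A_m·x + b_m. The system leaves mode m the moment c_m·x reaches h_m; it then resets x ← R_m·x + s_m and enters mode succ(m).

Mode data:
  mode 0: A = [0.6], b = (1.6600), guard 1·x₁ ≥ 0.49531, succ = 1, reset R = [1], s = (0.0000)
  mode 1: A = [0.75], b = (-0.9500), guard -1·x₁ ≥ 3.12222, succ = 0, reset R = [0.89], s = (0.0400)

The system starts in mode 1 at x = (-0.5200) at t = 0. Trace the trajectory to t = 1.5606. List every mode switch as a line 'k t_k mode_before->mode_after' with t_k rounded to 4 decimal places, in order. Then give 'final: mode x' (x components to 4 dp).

Mode 1: guard c·x = 3.1222 hit at Δt = 1.1983 (t = 1.1983), x⁻ = (-3.1222) → reset → x⁺ = (-2.7388), jump to mode 0
Mode 0: flow for 0.3623 to horizon, guard not reached → x = (-2.7320)

1 1.1983 1->0
final: 0 -2.7320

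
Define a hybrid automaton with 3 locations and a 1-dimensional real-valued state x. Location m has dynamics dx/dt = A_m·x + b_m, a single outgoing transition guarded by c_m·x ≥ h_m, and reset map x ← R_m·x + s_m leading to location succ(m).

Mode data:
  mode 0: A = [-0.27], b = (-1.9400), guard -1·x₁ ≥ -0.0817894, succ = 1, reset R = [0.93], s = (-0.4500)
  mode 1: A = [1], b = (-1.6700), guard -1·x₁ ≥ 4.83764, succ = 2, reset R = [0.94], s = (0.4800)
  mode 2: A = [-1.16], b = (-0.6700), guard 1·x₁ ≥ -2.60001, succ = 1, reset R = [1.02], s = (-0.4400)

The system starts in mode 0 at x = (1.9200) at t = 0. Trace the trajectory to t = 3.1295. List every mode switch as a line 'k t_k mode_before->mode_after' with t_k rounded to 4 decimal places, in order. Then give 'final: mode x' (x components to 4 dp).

Mode 0: guard c·x = -0.0818 hit at Δt = 0.8352 (t = 0.8352), x⁻ = (0.0818) → reset → x⁺ = (-0.3739), jump to mode 1
Mode 1: guard c·x = 4.8376 hit at Δt = 1.1581 (t = 1.9933), x⁻ = (-4.8376) → reset → x⁺ = (-4.0674), jump to mode 2
Mode 2: guard c·x = -2.6000 hit at Δt = 0.4703 (t = 2.4636), x⁻ = (-2.6000) → reset → x⁺ = (-3.0920), jump to mode 1
Mode 1: guard c·x = 4.8376 hit at Δt = 0.3123 (t = 2.7759), x⁻ = (-4.8376) → reset → x⁺ = (-4.0674), jump to mode 2
Mode 2: flow for 0.3536 to horizon, guard not reached → x = (-2.8932)

1 0.8352 0->1
2 1.9933 1->2
3 2.4636 2->1
4 2.7759 1->2
final: 2 -2.8932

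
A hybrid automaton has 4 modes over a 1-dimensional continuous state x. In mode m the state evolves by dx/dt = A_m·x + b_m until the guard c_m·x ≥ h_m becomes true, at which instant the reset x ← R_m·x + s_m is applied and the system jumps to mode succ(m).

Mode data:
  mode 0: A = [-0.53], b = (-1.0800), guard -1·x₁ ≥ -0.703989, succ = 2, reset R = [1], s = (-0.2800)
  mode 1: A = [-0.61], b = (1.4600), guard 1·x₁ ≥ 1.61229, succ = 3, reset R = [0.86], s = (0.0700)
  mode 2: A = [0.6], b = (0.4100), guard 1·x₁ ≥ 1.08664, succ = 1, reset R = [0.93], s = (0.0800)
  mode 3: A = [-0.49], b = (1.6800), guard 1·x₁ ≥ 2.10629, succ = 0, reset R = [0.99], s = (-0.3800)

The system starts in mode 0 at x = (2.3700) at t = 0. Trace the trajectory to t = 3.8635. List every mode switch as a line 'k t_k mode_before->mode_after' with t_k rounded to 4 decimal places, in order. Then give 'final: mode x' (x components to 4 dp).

Mode 0: guard c·x = -0.7040 hit at Δt = 0.8958 (t = 0.8958), x⁻ = (0.7040) → reset → x⁺ = (0.4240), jump to mode 2
Mode 2: guard c·x = 1.0866 hit at Δt = 0.7817 (t = 1.6775), x⁻ = (1.0866) → reset → x⁺ = (1.0906), jump to mode 1
Mode 1: guard c·x = 1.6123 hit at Δt = 0.8386 (t = 2.5161), x⁻ = (1.6123) → reset → x⁺ = (1.4566), jump to mode 3
Mode 3: guard c·x = 2.1063 hit at Δt = 0.8157 (t = 3.3318), x⁻ = (2.1063) → reset → x⁺ = (1.7052), jump to mode 0
Mode 0: flow for 0.5317 to horizon, guard not reached → x = (0.7861)

1 0.8958 0->2
2 1.6775 2->1
3 2.5161 1->3
4 3.3318 3->0
final: 0 0.7861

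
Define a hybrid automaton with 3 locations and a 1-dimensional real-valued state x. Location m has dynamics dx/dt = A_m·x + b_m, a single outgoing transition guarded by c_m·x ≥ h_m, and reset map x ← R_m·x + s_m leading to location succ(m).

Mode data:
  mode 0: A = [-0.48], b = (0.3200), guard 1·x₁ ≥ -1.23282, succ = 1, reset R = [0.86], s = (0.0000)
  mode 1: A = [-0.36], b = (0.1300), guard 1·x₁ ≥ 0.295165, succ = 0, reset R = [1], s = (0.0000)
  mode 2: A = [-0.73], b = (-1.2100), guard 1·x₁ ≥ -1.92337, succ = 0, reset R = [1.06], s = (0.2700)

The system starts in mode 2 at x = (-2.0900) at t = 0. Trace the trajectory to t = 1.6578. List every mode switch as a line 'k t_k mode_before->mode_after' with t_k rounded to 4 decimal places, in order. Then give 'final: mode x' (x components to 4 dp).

1 0.6666 2->0
2 1.1844 0->1
final: 1 -0.8375

Mode 2: guard c·x = -1.9234 hit at Δt = 0.6666 (t = 0.6666), x⁻ = (-1.9234) → reset → x⁺ = (-1.7688), jump to mode 0
Mode 0: guard c·x = -1.2328 hit at Δt = 0.5178 (t = 1.1844), x⁻ = (-1.2328) → reset → x⁺ = (-1.0602), jump to mode 1
Mode 1: flow for 0.4734 to horizon, guard not reached → x = (-0.8375)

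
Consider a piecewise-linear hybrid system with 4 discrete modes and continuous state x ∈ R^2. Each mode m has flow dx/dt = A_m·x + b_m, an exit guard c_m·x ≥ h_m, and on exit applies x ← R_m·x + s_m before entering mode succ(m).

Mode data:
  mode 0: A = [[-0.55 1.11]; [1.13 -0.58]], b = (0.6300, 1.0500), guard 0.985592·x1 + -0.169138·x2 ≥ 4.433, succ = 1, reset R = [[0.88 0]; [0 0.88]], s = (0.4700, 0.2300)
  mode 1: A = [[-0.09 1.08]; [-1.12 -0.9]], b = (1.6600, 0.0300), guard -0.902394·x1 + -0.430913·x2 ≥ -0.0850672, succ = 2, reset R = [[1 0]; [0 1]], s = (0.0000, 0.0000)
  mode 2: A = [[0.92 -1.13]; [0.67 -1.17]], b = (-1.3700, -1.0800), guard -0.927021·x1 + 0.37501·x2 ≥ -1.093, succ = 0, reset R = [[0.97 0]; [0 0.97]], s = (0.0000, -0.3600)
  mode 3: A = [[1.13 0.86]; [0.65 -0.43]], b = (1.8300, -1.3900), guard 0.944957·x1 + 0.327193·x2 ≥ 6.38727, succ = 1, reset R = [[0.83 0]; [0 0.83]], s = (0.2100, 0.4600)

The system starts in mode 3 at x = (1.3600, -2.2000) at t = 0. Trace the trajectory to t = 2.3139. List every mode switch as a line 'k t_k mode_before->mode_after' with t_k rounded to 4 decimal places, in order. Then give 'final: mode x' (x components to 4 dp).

Mode 3: guard c·x = 6.3873 hit at Δt = 1.3016 (t = 1.3016), x⁻ = (6.8757, -0.3362) → reset → x⁺ = (5.9168, 0.1810), jump to mode 1
Mode 1: flow for 1.0123 to horizon, guard not reached → x = (4.5148, -3.9734)

1 1.3016 3->1
final: 1 4.5148 -3.9734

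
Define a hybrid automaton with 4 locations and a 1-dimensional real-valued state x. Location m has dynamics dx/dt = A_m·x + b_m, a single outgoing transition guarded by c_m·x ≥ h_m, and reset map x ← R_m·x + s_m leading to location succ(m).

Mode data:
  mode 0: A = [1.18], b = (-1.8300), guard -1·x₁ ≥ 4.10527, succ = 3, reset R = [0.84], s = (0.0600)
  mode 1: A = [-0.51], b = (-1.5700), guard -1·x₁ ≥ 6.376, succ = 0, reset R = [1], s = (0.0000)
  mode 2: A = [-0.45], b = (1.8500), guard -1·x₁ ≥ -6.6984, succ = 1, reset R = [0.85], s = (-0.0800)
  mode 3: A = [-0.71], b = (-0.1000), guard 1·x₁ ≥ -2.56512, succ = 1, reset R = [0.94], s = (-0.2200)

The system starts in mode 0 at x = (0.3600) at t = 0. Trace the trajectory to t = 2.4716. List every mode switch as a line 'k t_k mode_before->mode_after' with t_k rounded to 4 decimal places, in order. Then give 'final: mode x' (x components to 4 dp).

1 1.3204 0->3
2 1.7322 3->1
final: 1 -2.7717

Mode 0: guard c·x = 4.1053 hit at Δt = 1.3204 (t = 1.3204), x⁻ = (-4.1053) → reset → x⁺ = (-3.3884), jump to mode 3
Mode 3: guard c·x = -2.5651 hit at Δt = 0.4118 (t = 1.7322), x⁻ = (-2.5651) → reset → x⁺ = (-2.6312), jump to mode 1
Mode 1: flow for 0.7394 to horizon, guard not reached → x = (-2.7717)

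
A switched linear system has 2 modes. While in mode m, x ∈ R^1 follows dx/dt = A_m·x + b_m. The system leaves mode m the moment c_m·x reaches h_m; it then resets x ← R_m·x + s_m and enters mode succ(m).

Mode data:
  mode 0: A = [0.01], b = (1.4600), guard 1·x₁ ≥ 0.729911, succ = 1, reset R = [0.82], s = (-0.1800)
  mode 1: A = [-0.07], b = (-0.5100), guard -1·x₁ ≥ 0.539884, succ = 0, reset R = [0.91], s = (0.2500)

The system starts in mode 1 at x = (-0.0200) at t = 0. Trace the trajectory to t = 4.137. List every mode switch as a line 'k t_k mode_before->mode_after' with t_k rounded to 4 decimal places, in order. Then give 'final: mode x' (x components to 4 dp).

1 1.0606 1->0
2 1.7247 0->1
3 3.6225 1->0
final: 0 0.5106

Mode 1: guard c·x = 0.5399 hit at Δt = 1.0606 (t = 1.0606), x⁻ = (-0.5399) → reset → x⁺ = (-0.2413), jump to mode 0
Mode 0: guard c·x = 0.7299 hit at Δt = 0.6641 (t = 1.7247), x⁻ = (0.7299) → reset → x⁺ = (0.4185), jump to mode 1
Mode 1: guard c·x = 0.5399 hit at Δt = 1.8978 (t = 3.6225), x⁻ = (-0.5399) → reset → x⁺ = (-0.2413), jump to mode 0
Mode 0: flow for 0.5145 to horizon, guard not reached → x = (0.5106)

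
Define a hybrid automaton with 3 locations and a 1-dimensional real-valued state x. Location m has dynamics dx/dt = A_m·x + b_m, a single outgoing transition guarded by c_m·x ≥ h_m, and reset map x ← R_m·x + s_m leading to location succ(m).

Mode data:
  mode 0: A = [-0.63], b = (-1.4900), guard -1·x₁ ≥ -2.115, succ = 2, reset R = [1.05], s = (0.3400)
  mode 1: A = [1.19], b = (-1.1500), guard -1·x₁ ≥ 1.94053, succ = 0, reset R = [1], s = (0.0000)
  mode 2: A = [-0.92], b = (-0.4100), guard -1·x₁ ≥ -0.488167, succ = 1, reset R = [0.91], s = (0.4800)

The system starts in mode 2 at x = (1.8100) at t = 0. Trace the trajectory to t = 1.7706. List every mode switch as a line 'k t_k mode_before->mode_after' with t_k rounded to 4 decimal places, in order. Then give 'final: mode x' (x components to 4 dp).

Mode 2: guard c·x = -0.4882 hit at Δt = 0.9586 (t = 0.9586), x⁻ = (0.4882) → reset → x⁺ = (0.9242), jump to mode 1
Mode 1: flow for 0.8120 to horizon, guard not reached → x = (0.8556)

1 0.9586 2->1
final: 1 0.8556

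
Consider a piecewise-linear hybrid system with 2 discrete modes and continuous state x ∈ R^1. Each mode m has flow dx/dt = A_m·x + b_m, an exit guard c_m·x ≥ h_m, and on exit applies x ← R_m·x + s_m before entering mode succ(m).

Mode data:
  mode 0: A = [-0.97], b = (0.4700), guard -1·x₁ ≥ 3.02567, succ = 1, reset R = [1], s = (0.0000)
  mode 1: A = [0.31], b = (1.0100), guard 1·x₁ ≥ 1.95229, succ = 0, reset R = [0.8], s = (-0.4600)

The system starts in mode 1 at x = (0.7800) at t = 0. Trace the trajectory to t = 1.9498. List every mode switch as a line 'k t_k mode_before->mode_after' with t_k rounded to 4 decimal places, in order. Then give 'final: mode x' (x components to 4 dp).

Mode 1: guard c·x = 1.9523 hit at Δt = 0.8222 (t = 0.8222), x⁻ = (1.9523) → reset → x⁺ = (1.1018), jump to mode 0
Mode 0: flow for 1.1276 to horizon, guard not reached → x = (0.6913)

1 0.8222 1->0
final: 0 0.6913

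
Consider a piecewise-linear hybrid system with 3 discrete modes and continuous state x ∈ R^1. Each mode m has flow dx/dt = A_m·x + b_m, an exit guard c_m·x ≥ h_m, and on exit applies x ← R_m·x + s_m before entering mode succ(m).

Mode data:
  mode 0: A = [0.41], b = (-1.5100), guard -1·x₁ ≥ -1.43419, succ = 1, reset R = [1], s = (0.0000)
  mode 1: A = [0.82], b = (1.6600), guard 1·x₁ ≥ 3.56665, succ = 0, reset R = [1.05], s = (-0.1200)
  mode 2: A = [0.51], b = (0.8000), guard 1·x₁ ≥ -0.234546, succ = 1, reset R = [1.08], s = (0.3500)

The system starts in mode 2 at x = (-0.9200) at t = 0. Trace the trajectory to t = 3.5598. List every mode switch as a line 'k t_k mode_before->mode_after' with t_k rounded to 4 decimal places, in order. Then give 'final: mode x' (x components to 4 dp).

1 1.4140 2->1
2 2.5960 1->0
final: 0 3.5969

Mode 2: guard c·x = -0.2345 hit at Δt = 1.4140 (t = 1.4140), x⁻ = (-0.2345) → reset → x⁺ = (0.0967), jump to mode 1
Mode 1: guard c·x = 3.5667 hit at Δt = 1.1820 (t = 2.5960), x⁻ = (3.5667) → reset → x⁺ = (3.6250), jump to mode 0
Mode 0: flow for 0.9638 to horizon, guard not reached → x = (3.5969)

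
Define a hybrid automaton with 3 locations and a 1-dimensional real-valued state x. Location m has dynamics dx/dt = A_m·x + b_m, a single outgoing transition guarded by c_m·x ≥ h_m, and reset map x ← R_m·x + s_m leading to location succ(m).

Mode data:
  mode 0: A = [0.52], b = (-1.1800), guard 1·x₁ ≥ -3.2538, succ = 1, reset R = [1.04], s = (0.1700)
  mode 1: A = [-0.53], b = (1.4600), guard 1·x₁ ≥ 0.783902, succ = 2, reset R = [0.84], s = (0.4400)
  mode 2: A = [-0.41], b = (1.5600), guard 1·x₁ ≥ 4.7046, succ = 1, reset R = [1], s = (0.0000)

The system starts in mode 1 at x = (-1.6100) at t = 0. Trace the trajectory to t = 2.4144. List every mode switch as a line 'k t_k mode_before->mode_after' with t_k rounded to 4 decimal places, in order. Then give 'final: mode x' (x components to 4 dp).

Mode 1: guard c·x = 0.7839 hit at Δt = 1.5002 (t = 1.5002), x⁻ = (0.7839) → reset → x⁺ = (1.0985), jump to mode 2
Mode 2: flow for 0.9142 to horizon, guard not reached → x = (1.9445)

1 1.5002 1->2
final: 2 1.9445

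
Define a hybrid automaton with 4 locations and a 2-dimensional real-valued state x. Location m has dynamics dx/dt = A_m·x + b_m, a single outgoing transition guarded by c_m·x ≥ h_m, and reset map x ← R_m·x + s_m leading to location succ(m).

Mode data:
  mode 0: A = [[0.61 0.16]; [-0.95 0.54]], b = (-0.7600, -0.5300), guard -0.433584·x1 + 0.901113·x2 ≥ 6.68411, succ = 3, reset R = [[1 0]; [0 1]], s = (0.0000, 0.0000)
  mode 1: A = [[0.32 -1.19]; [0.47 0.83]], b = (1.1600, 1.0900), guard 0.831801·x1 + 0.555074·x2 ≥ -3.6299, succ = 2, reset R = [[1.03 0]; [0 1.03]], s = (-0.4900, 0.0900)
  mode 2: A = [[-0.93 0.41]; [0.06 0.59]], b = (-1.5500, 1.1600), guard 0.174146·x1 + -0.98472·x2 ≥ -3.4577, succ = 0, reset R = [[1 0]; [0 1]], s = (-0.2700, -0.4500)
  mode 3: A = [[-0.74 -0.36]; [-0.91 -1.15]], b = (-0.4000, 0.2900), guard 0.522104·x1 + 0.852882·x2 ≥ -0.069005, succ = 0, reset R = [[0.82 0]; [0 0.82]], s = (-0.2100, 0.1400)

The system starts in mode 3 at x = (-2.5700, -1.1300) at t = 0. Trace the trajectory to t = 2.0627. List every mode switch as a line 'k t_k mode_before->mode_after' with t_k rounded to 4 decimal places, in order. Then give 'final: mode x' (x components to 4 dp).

Mode 3: guard c·x = -0.0690 hit at Δt = 1.0543 (t = 1.0543), x⁻ = (-1.5384, 0.8608) → reset → x⁺ = (-1.4715, 0.8459), jump to mode 0
Mode 0: flow for 1.0084 to horizon, guard not reached → x = (-3.3729, 3.6461)

1 1.0543 3->0
final: 0 -3.3729 3.6461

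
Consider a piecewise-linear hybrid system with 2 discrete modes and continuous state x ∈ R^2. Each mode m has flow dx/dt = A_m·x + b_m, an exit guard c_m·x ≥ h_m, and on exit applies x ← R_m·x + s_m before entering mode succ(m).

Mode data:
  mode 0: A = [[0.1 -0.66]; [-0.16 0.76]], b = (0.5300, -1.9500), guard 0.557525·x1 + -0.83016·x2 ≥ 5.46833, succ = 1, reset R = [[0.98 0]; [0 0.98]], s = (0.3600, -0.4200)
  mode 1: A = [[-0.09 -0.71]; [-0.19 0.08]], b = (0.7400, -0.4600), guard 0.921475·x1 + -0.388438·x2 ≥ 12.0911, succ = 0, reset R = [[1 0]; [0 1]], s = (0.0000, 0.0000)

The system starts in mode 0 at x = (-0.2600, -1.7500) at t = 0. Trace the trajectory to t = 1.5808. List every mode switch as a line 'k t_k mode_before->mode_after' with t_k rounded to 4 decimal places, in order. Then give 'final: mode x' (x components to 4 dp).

1 0.7751 0->1
final: 1 6.1104 -7.0265

Mode 0: guard c·x = 5.4683 hit at Δt = 0.7751 (t = 0.7751), x⁻ = (1.9068, -5.3065) → reset → x⁺ = (2.2287, -5.6203), jump to mode 1
Mode 1: flow for 0.8057 to horizon, guard not reached → x = (6.1104, -7.0265)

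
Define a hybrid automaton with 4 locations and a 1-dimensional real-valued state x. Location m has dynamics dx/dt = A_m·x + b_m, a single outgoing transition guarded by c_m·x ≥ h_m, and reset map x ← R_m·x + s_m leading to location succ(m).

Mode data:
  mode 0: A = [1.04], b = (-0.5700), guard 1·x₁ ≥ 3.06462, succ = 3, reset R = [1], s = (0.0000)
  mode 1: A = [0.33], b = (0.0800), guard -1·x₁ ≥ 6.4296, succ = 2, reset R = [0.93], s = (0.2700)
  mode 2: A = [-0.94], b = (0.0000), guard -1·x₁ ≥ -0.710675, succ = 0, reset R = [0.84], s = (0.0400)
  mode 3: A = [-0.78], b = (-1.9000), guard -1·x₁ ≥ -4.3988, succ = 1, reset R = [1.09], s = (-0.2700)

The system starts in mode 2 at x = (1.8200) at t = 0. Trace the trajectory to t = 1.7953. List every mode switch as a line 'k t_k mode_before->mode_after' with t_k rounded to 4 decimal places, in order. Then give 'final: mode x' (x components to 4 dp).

Mode 2: guard c·x = -0.7107 hit at Δt = 1.0004 (t = 1.0004), x⁻ = (0.7107) → reset → x⁺ = (0.6370), jump to mode 0
Mode 0: flow for 0.7949 to horizon, guard not reached → x = (0.7513)

1 1.0004 2->0
final: 0 0.7513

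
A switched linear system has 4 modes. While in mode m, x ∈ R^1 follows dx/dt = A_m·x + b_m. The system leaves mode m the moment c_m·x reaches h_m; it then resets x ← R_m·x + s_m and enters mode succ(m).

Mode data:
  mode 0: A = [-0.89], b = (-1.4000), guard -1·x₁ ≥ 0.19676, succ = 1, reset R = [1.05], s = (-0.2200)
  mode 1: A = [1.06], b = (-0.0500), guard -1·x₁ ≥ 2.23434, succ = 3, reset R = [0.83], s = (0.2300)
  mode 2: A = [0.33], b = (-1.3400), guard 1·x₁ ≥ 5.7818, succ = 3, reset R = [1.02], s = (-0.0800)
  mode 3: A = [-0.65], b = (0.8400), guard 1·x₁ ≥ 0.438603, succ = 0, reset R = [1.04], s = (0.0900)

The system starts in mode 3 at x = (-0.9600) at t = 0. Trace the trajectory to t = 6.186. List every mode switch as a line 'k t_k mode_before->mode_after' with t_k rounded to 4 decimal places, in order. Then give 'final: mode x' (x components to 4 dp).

Mode 3: guard c·x = 0.4386 hit at Δt = 1.4925 (t = 1.4925), x⁻ = (0.4386) → reset → x⁺ = (0.5461), jump to mode 0
Mode 0: guard c·x = 0.1968 hit at Δt = 0.4850 (t = 1.9775), x⁻ = (-0.1968) → reset → x⁺ = (-0.4266), jump to mode 1
Mode 1: guard c·x = 2.2343 hit at Δt = 1.4829 (t = 3.4604), x⁻ = (-2.2343) → reset → x⁺ = (-1.6245), jump to mode 3
Mode 3: guard c·x = 0.4386 hit at Δt = 1.8902 (t = 5.3506), x⁻ = (0.4386) → reset → x⁺ = (0.5461), jump to mode 0
Mode 0: guard c·x = 0.1968 hit at Δt = 0.4850 (t = 5.8356), x⁻ = (-0.1968) → reset → x⁺ = (-0.4266), jump to mode 1
Mode 1: flow for 0.3504 to horizon, guard not reached → x = (-0.6397)

1 1.4925 3->0
2 1.9775 0->1
3 3.4604 1->3
4 5.3506 3->0
5 5.8356 0->1
final: 1 -0.6397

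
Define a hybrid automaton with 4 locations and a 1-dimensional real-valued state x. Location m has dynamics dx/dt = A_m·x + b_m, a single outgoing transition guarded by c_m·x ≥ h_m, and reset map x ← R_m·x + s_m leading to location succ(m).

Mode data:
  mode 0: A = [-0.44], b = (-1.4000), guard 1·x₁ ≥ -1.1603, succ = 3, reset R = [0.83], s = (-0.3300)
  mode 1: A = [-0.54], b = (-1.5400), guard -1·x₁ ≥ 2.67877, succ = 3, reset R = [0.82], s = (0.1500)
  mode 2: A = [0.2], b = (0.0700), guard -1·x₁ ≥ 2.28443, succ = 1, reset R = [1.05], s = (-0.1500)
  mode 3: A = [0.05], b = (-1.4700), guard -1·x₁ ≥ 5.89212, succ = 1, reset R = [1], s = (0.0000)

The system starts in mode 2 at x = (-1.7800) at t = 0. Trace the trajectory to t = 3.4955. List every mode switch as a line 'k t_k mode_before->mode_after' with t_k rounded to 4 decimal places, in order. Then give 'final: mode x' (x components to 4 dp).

Mode 2: guard c·x = 2.2844 hit at Δt = 1.5107 (t = 1.5107), x⁻ = (-2.2844) → reset → x⁺ = (-2.5487), jump to mode 1
Mode 1: guard c·x = 2.6788 hit at Δt = 1.0382 (t = 2.5489), x⁻ = (-2.6788) → reset → x⁺ = (-2.0466), jump to mode 3
Mode 3: flow for 0.9466 to horizon, guard not reached → x = (-3.5708)

1 1.5107 2->1
2 2.5489 1->3
final: 3 -3.5708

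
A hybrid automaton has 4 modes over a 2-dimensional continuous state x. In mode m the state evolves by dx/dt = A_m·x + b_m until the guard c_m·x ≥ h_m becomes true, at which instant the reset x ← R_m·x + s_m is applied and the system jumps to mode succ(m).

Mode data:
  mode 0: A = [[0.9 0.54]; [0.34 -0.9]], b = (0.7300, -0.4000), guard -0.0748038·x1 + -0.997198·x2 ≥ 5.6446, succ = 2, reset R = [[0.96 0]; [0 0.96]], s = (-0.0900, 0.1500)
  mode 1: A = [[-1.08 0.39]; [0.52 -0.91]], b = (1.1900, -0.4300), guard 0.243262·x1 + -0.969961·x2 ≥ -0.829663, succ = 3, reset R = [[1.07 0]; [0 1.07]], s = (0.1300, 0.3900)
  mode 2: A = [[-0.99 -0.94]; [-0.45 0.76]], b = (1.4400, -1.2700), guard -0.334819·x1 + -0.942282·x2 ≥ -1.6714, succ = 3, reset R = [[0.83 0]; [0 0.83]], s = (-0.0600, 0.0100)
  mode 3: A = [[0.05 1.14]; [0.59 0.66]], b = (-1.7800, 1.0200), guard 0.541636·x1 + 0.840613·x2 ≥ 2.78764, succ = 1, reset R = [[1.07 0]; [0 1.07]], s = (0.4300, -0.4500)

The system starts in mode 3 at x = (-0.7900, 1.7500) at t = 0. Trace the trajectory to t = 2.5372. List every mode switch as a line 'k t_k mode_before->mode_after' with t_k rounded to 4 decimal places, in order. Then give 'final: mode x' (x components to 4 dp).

Mode 3: guard c·x = 2.7876 hit at Δt = 0.6950 (t = 0.6950), x⁻ = (-0.0847, 3.3708) → reset → x⁺ = (0.3393, 3.1568), jump to mode 1
Mode 1: guard c·x = -0.8297 hit at Δt = 1.1648 (t = 1.8598), x⁻ = (1.3427, 1.1921) → reset → x⁺ = (1.5667, 1.6655), jump to mode 3
Mode 3: guard c·x = 2.7876 hit at Δt = 0.1786 (t = 2.0384), x⁻ = (1.6601, 2.2466) → reset → x⁺ = (2.2063, 1.9538), jump to mode 1
Mode 1: flow for 0.4988 to horizon, guard not reached → x = (2.0015, 1.5052)

1 0.6950 3->1
2 1.8598 1->3
3 2.0384 3->1
final: 1 2.0015 1.5052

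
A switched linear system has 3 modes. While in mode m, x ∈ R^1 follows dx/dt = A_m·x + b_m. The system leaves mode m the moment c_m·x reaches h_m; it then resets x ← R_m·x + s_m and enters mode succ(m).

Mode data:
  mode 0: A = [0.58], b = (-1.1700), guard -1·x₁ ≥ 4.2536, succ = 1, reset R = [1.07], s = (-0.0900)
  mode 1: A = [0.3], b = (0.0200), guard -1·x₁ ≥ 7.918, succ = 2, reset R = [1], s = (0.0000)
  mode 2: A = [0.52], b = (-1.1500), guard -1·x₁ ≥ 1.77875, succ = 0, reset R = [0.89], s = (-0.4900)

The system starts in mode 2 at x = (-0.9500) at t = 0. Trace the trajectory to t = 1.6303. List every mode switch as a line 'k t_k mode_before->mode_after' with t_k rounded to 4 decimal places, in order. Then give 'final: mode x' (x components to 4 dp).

Mode 2: guard c·x = 1.7788 hit at Δt = 0.4477 (t = 0.4477), x⁻ = (-1.7787) → reset → x⁺ = (-2.0731), jump to mode 0
Mode 0: guard c·x = 4.2536 hit at Δt = 0.7367 (t = 1.1844), x⁻ = (-4.2536) → reset → x⁺ = (-4.6414), jump to mode 1
Mode 1: flow for 0.4459 to horizon, guard not reached → x = (-5.2961)

1 0.4477 2->0
2 1.1844 0->1
final: 1 -5.2961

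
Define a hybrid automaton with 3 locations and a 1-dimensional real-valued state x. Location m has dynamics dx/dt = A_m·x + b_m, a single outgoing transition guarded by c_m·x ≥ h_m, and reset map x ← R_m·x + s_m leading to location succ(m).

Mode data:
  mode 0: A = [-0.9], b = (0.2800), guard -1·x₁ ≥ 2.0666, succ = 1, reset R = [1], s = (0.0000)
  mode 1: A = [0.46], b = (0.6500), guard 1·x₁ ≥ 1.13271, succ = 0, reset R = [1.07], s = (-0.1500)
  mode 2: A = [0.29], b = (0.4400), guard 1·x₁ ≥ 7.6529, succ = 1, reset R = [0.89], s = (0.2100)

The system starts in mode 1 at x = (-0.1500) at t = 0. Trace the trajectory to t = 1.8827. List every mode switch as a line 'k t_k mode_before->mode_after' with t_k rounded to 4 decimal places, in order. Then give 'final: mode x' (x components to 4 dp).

Mode 1: guard c·x = 1.1327 hit at Δt = 1.5237 (t = 1.5237), x⁻ = (1.1327) → reset → x⁺ = (1.0620), jump to mode 0
Mode 0: flow for 0.3590 to horizon, guard not reached → x = (0.8547)

1 1.5237 1->0
final: 0 0.8547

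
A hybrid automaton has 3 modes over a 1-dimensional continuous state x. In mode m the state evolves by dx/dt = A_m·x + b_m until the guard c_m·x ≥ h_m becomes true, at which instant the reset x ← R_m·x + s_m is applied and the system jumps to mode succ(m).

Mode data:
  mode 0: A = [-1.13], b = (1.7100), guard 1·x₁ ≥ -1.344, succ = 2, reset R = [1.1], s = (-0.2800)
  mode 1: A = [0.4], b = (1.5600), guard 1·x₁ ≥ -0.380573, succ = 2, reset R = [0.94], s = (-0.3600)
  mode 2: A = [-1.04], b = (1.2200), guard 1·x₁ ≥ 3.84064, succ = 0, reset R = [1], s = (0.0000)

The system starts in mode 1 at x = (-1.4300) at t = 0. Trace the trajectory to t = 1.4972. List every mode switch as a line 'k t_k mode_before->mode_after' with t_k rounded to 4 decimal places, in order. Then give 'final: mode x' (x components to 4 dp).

Mode 1: guard c·x = -0.3806 hit at Δt = 0.8852 (t = 0.8852), x⁻ = (-0.3806) → reset → x⁺ = (-0.7177), jump to mode 2
Mode 2: flow for 0.6120 to horizon, guard not reached → x = (0.1725)

1 0.8852 1->2
final: 2 0.1725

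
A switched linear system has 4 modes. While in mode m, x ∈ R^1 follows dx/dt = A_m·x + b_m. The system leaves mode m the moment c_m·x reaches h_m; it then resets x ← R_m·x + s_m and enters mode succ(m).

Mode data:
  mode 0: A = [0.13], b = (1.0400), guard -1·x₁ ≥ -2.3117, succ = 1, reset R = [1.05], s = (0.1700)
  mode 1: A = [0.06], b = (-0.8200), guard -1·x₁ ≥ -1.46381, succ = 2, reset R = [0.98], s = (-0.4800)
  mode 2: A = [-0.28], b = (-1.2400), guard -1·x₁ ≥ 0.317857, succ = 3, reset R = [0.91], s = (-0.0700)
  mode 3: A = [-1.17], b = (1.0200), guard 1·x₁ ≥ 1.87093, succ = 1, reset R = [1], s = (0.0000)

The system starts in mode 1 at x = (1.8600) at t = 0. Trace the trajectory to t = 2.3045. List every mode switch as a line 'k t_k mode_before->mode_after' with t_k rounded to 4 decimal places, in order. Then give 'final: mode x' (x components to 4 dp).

Mode 1: guard c·x = -1.4638 hit at Δt = 0.5501 (t = 0.5501), x⁻ = (1.4638) → reset → x⁺ = (0.9545), jump to mode 2
Mode 2: guard c·x = 0.3179 hit at Δt = 0.9631 (t = 1.5132), x⁻ = (-0.3179) → reset → x⁺ = (-0.3592), jump to mode 3
Mode 3: flow for 0.7913 to horizon, guard not reached → x = (0.3840)

1 0.5501 1->2
2 1.5132 2->3
final: 3 0.3840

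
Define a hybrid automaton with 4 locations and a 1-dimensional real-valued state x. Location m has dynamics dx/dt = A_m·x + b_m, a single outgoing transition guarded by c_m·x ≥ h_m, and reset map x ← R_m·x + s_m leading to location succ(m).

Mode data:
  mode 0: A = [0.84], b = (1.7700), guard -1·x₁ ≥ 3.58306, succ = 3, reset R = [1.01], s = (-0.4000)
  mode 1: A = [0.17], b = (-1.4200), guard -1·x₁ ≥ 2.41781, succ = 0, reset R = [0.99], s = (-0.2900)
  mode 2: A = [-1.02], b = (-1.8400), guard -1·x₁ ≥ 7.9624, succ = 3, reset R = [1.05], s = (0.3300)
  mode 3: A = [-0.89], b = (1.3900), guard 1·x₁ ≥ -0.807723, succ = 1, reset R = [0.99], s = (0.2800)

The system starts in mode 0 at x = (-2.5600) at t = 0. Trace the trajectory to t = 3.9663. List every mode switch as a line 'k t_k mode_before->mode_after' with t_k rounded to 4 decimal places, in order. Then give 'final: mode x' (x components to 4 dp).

1 1.4065 0->3
2 2.3690 3->1
3 3.5094 1->0
final: 0 -2.9533

Mode 0: guard c·x = 3.5831 hit at Δt = 1.4065 (t = 1.4065), x⁻ = (-3.5831) → reset → x⁺ = (-4.0189), jump to mode 3
Mode 3: guard c·x = -0.8077 hit at Δt = 0.9625 (t = 2.3690), x⁻ = (-0.8077) → reset → x⁺ = (-0.5196), jump to mode 1
Mode 1: guard c·x = 2.4178 hit at Δt = 1.1404 (t = 3.5094), x⁻ = (-2.4178) → reset → x⁺ = (-2.6836), jump to mode 0
Mode 0: flow for 0.4569 to horizon, guard not reached → x = (-2.9533)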